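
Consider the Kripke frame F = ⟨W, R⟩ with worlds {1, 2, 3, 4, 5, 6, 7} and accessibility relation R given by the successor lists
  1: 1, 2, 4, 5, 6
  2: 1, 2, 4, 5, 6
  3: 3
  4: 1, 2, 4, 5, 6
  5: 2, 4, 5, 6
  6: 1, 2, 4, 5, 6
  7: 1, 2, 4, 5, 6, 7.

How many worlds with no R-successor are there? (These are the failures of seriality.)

R is serial; there are no such worlds.

0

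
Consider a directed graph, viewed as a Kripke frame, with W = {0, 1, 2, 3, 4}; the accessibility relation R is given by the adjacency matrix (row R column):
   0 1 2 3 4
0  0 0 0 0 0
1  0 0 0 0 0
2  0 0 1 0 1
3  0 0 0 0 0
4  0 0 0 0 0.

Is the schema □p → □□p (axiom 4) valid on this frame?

Yes

Axiom 4 corresponds to the accessibility relation being transitive.
Transitive: yes — every two-step R-path is closed by a direct edge.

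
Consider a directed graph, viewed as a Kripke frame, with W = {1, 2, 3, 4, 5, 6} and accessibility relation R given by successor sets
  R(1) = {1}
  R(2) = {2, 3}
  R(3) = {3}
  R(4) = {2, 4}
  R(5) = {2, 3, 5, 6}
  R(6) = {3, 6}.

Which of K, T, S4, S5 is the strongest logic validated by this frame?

T

Reflexive (axiom T): yes — every world is R-related to itself.
Transitive (axiom 4): no — 4 R 2 and 2 R 3, but not 4 R 3.
Euclidean (axiom 5): no — 5 R 2 and 5 R 6, but not 2 R 6.
So F validates K, T; S4 would additionally require R to be transitive. The strongest is T.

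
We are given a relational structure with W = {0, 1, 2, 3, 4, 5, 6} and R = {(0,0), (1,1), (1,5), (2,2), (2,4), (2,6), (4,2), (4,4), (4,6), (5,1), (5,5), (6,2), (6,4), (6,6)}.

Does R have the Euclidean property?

Euclidean: yes — any two successors of a common world are R-related.

Yes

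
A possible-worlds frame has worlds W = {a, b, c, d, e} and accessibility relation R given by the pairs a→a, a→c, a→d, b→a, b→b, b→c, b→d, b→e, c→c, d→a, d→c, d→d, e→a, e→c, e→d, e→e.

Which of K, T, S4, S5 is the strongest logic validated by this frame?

S4

Reflexive (axiom T): yes — every world is R-related to itself.
Transitive (axiom 4): yes — every two-step R-path is closed by a direct edge.
Euclidean (axiom 5): no — a R c and a R d, but not c R d.
So F validates K, T, S4; S5 would additionally require R to be Euclidean. The strongest is S4.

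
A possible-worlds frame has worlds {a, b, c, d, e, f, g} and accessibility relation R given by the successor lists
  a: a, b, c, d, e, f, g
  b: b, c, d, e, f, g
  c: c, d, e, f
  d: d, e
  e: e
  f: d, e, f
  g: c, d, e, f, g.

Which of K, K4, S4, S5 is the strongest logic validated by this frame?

Transitive (axiom 4): yes — every two-step R-path is closed by a direct edge.
Reflexive (axiom T): yes — every world is R-related to itself.
Euclidean (axiom 5): no — a R c and a R b, but not c R b.
So F validates K, K4, S4; S5 would additionally require R to be Euclidean. The strongest is S4.

S4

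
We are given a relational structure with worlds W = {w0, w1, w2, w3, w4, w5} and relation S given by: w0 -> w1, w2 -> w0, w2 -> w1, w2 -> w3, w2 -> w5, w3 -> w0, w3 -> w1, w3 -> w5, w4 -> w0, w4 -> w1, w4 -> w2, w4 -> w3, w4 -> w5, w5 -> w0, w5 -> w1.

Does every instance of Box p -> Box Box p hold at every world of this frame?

Yes

By correspondence theory, 4 is valid on a frame iff S is transitive.
Transitive: yes — every two-step S-path is closed by a direct edge.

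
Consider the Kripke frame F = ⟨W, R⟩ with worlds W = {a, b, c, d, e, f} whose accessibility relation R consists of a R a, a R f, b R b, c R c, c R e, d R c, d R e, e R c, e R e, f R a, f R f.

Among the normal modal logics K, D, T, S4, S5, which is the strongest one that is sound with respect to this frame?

D

Serial (axiom D): yes — every world has a successor (e.g. a R a).
Reflexive (axiom T): no — d is not related to itself.
Transitive (axiom 4): yes — every two-step R-path is closed by a direct edge.
Euclidean (axiom 5): yes — any two successors of a common world are R-related.
So F validates K, D; T would additionally require R to be reflexive. The strongest is D.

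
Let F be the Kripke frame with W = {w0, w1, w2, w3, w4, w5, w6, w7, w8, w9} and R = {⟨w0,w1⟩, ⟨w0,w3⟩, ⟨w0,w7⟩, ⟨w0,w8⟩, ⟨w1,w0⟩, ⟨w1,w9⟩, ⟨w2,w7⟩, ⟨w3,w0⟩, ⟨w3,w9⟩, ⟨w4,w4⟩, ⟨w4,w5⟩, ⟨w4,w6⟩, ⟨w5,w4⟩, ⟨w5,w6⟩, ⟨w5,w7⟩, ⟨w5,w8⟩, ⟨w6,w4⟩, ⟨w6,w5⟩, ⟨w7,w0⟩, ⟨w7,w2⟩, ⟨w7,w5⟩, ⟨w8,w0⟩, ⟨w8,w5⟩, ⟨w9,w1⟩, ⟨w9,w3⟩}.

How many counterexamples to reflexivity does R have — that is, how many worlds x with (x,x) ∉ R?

9

Enumerating: w0, w1, w2, w3, w5, w6, w7, w8, w9.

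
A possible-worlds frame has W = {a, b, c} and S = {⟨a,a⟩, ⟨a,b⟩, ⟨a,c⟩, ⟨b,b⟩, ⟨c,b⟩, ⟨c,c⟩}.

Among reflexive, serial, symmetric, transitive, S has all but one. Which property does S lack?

Reflexive: yes — every world is S-related to itself.
Serial: yes — every world has a successor (e.g. a S a).
Symmetric: no — a S b but not b S a.
Transitive: yes — every two-step S-path is closed by a direct edge.
Only symmetric fails.

symmetric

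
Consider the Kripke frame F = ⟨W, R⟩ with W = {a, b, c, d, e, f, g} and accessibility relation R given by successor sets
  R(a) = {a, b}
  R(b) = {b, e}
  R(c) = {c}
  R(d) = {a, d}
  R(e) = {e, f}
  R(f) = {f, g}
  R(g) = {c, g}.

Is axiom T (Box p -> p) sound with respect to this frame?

Axiom T corresponds to the accessibility relation being reflexive.
Reflexive: yes — every world is R-related to itself.

Yes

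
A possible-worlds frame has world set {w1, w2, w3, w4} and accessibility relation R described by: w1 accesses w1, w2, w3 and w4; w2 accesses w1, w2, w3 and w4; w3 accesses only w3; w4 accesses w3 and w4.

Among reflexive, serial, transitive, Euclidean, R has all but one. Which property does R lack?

Euclidean

Reflexive: yes — every world is R-related to itself.
Serial: yes — every world has a successor (e.g. w1 R w1).
Transitive: yes — every two-step R-path is closed by a direct edge.
Euclidean: no — w1 R w3 and w1 R w2, but not w3 R w2.
Only Euclidean fails.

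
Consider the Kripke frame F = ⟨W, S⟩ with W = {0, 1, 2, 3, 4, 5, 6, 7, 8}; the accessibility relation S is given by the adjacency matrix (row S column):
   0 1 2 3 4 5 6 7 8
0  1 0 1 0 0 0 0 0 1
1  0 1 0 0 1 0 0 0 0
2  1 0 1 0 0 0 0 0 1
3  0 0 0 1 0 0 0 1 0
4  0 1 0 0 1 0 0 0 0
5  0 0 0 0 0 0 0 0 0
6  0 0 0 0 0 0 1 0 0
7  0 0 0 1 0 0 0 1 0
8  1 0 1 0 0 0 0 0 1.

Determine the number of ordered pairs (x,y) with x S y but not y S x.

S is symmetric; there are no such tuples.

0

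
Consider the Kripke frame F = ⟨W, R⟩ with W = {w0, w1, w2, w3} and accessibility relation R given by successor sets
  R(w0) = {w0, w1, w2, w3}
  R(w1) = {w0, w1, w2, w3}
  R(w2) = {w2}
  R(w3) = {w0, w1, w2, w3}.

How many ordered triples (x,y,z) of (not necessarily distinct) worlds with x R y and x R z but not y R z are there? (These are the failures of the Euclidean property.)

9

Enumerating: (w0,w2,w0), (w0,w2,w1), (w0,w2,w3), (w1,w2,w0), (w1,w2,w1), (w1,w2,w3), (w3,w2,w0), (w3,w2,w1), (w3,w2,w3).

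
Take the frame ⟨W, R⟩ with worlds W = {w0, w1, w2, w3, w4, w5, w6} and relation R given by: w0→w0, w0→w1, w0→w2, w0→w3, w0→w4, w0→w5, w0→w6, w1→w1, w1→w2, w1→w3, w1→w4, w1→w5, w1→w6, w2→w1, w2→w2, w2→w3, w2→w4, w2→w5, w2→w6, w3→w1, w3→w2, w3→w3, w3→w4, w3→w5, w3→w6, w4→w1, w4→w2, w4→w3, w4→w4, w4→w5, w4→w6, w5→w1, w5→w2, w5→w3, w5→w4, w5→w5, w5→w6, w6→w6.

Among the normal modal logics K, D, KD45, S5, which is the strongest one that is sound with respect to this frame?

D

Serial (axiom D): yes — every world has a successor (e.g. w0 R w0).
Euclidean (axiom 5): no — w0 R w6 and w0 R w1, but not w6 R w1.
Transitive (axiom 4): yes — every two-step R-path is closed by a direct edge.
Reflexive (axiom T): yes — every world is R-related to itself.
So F validates K, D; KD45 would additionally require R to be Euclidean. The strongest is D.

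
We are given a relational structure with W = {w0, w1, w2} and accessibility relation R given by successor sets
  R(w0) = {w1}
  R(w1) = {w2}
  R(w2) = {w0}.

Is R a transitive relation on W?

No

Transitive: no — w0 R w1 and w1 R w2, but not w0 R w2.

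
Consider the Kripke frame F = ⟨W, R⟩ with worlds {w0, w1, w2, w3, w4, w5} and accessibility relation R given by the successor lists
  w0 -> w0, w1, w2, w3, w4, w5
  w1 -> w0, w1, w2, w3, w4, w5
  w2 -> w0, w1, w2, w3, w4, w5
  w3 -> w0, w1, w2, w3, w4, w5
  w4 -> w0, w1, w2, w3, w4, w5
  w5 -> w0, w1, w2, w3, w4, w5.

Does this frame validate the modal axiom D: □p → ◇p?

By correspondence theory, D is valid on a frame iff R is serial.
Serial: yes — every world has a successor (e.g. w0 R w0).

Yes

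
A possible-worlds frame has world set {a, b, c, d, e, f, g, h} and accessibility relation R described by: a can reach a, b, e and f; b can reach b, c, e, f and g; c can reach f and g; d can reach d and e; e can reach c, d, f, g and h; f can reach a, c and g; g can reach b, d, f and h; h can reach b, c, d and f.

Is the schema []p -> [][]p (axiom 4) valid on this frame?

No

By correspondence theory, 4 is valid on a frame iff R is transitive.
Transitive: no — a R b and b R c, but not a R c.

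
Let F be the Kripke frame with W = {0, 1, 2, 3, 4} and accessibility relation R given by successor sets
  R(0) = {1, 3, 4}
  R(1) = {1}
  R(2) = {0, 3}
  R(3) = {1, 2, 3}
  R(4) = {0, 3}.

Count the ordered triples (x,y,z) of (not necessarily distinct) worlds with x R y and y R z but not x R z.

Enumerating: (0,3,2), (0,4,0), (2,0,1), (2,0,4), (2,3,1), (2,3,2), (3,2,0), (4,0,1), (4,0,4), (4,3,1), (4,3,2).

11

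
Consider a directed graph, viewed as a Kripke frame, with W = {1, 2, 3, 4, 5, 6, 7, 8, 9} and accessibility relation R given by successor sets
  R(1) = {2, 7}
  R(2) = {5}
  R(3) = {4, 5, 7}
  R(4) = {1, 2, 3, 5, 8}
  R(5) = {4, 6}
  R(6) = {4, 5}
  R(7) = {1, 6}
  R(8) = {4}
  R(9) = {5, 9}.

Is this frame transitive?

No

Transitive: no — 1 R 2 and 2 R 5, but not 1 R 5.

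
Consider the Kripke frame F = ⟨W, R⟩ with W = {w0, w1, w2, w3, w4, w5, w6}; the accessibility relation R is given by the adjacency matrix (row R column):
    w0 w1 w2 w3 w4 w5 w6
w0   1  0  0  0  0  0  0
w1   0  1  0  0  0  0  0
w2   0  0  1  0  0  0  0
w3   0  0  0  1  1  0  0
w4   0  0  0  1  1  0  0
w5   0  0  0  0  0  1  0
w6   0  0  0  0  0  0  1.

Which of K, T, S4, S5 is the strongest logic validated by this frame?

S5

Reflexive (axiom T): yes — every world is R-related to itself.
Transitive (axiom 4): yes — every two-step R-path is closed by a direct edge.
Euclidean (axiom 5): yes — any two successors of a common world are R-related.
So F validates K, T, S4, S5. The strongest is S5.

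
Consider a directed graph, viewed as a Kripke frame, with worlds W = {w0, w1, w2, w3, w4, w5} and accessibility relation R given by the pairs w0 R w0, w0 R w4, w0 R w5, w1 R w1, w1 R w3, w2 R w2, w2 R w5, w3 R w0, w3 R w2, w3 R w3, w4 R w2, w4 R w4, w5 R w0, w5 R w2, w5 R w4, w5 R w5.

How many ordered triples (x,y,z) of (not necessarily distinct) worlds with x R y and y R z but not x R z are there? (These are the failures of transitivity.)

Enumerating: (w0,w4,w2), (w0,w5,w2), (w1,w3,w0), (w1,w3,w2), (w2,w5,w0), (w2,w5,w4), (w3,w0,w4), (w3,w0,w5), (w3,w2,w5), (w4,w2,w5).

10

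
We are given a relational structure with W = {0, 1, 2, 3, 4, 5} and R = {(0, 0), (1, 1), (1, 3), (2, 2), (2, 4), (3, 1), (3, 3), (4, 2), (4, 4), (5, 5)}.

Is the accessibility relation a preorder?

Reflexive: yes — every world is R-related to itself.
Transitive: yes — every two-step R-path is closed by a direct edge.
So R is a preorder.

Yes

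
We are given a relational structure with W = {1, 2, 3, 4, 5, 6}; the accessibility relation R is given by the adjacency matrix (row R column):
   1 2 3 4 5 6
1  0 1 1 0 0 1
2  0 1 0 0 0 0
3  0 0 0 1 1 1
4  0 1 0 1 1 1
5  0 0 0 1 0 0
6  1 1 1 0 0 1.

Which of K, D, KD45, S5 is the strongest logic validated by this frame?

D

Serial (axiom D): yes — every world has a successor (e.g. 1 R 2).
Euclidean (axiom 5): no — 1 R 2 and 1 R 3, but not 2 R 3.
Transitive (axiom 4): no — 1 R 3 and 3 R 4, but not 1 R 4.
Reflexive (axiom T): no — 1 is not related to itself.
So F validates K, D; KD45 would additionally require R to be Euclidean and transitive. The strongest is D.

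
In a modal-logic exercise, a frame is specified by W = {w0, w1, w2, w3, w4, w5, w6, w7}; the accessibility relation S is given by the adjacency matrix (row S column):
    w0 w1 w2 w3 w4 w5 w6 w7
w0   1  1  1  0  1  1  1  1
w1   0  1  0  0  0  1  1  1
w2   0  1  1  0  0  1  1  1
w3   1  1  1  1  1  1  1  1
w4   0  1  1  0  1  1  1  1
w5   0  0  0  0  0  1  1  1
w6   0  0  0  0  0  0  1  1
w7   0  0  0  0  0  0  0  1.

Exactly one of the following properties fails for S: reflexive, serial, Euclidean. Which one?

Euclidean

Reflexive: yes — every world is S-related to itself.
Serial: yes — every world has a successor (e.g. w0 S w0).
Euclidean: no — w0 S w1 and w0 S w2, but not w1 S w2.
Only Euclidean fails.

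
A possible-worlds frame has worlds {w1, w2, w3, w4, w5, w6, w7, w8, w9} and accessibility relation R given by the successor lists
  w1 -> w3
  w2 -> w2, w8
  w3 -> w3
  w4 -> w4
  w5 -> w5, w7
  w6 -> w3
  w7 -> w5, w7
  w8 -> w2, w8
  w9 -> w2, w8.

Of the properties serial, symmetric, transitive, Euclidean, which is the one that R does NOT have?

Serial: yes — every world has a successor (e.g. w1 R w3).
Symmetric: no — w1 R w3 but not w3 R w1.
Transitive: yes — every two-step R-path is closed by a direct edge.
Euclidean: yes — any two successors of a common world are R-related.
Only symmetric fails.

symmetric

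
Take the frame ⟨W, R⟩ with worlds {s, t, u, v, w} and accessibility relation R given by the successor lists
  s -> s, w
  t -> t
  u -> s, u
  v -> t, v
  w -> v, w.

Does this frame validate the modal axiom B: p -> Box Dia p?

No

Axiom B corresponds to the accessibility relation being symmetric.
Symmetric: no — s R w but not w R s.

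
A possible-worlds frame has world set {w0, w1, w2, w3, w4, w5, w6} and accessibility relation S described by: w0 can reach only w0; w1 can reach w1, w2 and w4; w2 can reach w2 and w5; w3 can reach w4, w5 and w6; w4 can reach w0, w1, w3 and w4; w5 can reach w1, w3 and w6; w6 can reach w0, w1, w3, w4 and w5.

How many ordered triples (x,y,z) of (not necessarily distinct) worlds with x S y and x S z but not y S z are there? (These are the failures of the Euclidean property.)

Enumerating: (w1,w2,w1), (w1,w2,w4), (w1,w4,w2), (w2,w5,w2), (w2,w5,w5), (w3,w4,w5), (w3,w4,w6), (w3,w5,w4), (w3,w5,w5), (w3,w6,w6), (w4,w0,w1), (w4,w0,w3), … and 25 more.
Total: 37.

37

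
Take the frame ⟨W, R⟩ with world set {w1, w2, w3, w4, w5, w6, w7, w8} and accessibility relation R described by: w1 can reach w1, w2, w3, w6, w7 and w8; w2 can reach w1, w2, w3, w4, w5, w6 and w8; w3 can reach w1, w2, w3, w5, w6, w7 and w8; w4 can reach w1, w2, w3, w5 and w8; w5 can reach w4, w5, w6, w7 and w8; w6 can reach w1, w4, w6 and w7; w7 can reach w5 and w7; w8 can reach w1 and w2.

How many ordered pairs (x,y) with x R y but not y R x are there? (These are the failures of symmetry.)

14

Enumerating: (w1,w7), (w2,w5), (w2,w6), (w3,w5), (w3,w6), (w3,w7), (w3,w8), (w4,w1), (w4,w3), (w4,w8), (w5,w6), (w5,w8), (w6,w4), (w6,w7).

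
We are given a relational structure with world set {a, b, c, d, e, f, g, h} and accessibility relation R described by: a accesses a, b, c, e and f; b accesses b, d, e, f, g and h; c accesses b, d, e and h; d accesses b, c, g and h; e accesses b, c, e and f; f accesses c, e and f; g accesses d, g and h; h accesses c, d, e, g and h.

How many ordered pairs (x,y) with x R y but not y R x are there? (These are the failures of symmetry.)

Enumerating: (a,b), (a,c), (a,e), (a,f), (b,f), (b,g), (b,h), (c,b), (f,c), (h,e).

10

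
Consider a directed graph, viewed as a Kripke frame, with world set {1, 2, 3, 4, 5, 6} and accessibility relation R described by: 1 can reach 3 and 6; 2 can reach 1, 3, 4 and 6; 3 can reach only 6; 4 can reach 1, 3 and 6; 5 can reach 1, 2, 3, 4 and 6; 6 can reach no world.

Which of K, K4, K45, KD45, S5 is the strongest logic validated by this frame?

K4

Transitive (axiom 4): yes — every two-step R-path is closed by a direct edge.
Euclidean (axiom 5): no — 1 R 6 and 1 R 3, but not 6 R 3.
Serial (axiom D): no — 6 has no R-successor.
Reflexive (axiom T): no — 1 is not related to itself.
So F validates K, K4; K45 would additionally require R to be Euclidean. The strongest is K4.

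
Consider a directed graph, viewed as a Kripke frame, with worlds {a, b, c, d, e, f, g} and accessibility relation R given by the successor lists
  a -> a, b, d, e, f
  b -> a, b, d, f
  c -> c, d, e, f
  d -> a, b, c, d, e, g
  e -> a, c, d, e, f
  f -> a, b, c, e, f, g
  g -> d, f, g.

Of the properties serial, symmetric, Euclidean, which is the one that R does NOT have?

Serial: yes — every world has a successor (e.g. a R a).
Symmetric: yes — every pair in R has its reverse in R.
Euclidean: no — a R b and a R e, but not b R e.
Only Euclidean fails.

Euclidean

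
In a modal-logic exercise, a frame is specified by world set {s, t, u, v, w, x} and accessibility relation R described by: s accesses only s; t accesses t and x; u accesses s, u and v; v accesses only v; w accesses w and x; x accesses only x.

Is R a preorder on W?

Reflexive: yes — every world is R-related to itself.
Transitive: yes — every two-step R-path is closed by a direct edge.
So R is a preorder.

Yes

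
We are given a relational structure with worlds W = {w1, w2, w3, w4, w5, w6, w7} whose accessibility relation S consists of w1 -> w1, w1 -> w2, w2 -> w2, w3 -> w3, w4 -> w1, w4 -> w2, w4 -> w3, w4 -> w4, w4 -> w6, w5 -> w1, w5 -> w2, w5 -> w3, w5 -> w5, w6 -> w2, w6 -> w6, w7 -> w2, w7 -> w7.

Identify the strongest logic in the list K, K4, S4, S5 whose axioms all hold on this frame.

Transitive (axiom 4): yes — every two-step S-path is closed by a direct edge.
Reflexive (axiom T): yes — every world is S-related to itself.
Euclidean (axiom 5): no — w4 S w1 and w4 S w3, but not w1 S w3.
So F validates K, K4, S4; S5 would additionally require S to be Euclidean. The strongest is S4.

S4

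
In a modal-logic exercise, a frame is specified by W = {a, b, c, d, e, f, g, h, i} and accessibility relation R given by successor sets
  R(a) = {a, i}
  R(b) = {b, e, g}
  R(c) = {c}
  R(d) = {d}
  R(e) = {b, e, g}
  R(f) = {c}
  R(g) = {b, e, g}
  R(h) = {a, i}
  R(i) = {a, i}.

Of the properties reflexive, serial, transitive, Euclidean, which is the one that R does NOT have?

reflexive

Reflexive: no — f is not related to itself.
Serial: yes — every world has a successor (e.g. a R a).
Transitive: yes — every two-step R-path is closed by a direct edge.
Euclidean: yes — any two successors of a common world are R-related.
Only reflexive fails.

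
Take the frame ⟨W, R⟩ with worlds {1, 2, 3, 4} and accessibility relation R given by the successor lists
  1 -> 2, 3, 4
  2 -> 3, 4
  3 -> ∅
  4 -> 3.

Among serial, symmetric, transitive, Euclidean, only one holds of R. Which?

Serial: no — 3 has no R-successor.
Symmetric: no — 1 R 2 but not 2 R 1.
Transitive: yes — every two-step R-path is closed by a direct edge.
Euclidean: no — 1 R 3 and 1 R 2, but not 3 R 2.
Only transitive holds.

transitive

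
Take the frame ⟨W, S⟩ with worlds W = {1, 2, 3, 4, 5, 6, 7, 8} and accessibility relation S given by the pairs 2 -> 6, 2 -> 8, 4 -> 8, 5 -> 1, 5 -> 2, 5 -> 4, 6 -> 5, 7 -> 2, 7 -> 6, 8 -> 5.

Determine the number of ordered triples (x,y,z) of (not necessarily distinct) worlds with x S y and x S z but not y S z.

19

Enumerating: (2,6,6), (2,6,8), (2,8,6), (2,8,8), (4,8,8), (5,1,1), (5,1,2), (5,1,4), (5,2,1), (5,2,2), (5,2,4), (5,4,1), … and 7 more.
Total: 19.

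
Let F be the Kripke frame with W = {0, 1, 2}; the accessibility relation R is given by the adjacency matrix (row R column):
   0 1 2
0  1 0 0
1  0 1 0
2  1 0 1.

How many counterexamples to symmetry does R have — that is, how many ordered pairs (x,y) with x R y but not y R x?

Enumerating: (2,0).

1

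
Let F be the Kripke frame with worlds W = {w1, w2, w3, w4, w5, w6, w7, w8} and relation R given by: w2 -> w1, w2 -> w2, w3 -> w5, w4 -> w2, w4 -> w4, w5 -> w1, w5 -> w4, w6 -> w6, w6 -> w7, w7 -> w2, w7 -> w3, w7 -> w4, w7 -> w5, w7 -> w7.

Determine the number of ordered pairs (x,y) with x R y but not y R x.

10

Enumerating: (w2,w1), (w3,w5), (w4,w2), (w5,w1), (w5,w4), (w6,w7), (w7,w2), (w7,w3), (w7,w4), (w7,w5).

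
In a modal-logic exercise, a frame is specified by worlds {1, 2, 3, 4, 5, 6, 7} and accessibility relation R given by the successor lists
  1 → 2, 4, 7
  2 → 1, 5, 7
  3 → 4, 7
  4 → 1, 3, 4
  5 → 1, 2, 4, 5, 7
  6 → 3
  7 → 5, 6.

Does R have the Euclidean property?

No

Euclidean: no — 1 R 2 and 1 R 4, but not 2 R 4.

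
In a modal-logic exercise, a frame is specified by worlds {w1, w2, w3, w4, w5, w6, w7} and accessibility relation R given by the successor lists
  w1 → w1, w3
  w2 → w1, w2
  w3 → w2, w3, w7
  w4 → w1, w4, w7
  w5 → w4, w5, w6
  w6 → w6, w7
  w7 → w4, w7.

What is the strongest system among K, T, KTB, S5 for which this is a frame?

Reflexive (axiom T): yes — every world is R-related to itself.
Symmetric (axiom B): no — w1 R w3 but not w3 R w1.
Euclidean (axiom 5): no — w3 R w2 and w3 R w7, but not w2 R w7.
So F validates K, T; KTB would additionally require R to be symmetric. The strongest is T.

T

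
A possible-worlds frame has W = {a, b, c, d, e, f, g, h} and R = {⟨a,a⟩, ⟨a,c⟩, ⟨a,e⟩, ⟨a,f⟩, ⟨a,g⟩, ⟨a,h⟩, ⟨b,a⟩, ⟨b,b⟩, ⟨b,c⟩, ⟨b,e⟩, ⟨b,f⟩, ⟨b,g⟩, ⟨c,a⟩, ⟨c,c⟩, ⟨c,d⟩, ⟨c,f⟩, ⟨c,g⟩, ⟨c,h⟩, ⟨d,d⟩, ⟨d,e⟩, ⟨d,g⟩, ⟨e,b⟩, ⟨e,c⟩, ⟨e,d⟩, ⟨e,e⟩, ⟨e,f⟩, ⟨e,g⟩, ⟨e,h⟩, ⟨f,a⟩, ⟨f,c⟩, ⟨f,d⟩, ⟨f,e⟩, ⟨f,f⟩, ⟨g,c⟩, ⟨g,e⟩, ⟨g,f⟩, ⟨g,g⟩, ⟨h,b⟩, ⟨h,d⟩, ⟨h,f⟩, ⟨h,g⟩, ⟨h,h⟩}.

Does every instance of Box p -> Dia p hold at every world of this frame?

By correspondence theory, D is valid on a frame iff R is serial.
Serial: yes — every world has a successor (e.g. a R a).

Yes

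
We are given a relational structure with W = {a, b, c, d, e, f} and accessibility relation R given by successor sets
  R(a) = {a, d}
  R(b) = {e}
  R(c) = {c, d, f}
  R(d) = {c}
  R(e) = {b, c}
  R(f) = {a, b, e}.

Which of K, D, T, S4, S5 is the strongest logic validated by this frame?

Serial (axiom D): yes — every world has a successor (e.g. a R a).
Reflexive (axiom T): no — b is not related to itself.
Transitive (axiom 4): no — a R d and d R c, but not a R c.
Euclidean (axiom 5): no — c R d and c R f, but not d R f.
So F validates K, D; T would additionally require R to be reflexive. The strongest is D.

D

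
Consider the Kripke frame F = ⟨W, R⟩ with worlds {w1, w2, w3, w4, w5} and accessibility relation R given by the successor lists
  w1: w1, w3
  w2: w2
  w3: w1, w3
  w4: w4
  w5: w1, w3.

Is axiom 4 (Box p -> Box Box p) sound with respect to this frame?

Yes

Axiom 4 corresponds to the accessibility relation being transitive.
Transitive: yes — every two-step R-path is closed by a direct edge.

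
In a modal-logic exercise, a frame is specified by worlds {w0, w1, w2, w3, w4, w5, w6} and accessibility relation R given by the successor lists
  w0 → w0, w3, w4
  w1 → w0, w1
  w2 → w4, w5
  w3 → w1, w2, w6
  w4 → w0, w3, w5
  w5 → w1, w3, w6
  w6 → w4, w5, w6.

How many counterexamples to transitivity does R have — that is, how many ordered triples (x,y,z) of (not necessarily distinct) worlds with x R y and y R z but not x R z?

30

Enumerating: (w0,w3,w1), (w0,w3,w2), (w0,w3,w6), (w0,w4,w5), (w1,w0,w3), (w1,w0,w4), (w2,w4,w0), (w2,w4,w3), (w2,w5,w1), (w2,w5,w3), (w2,w5,w6), (w3,w1,w0), … and 18 more.
Total: 30.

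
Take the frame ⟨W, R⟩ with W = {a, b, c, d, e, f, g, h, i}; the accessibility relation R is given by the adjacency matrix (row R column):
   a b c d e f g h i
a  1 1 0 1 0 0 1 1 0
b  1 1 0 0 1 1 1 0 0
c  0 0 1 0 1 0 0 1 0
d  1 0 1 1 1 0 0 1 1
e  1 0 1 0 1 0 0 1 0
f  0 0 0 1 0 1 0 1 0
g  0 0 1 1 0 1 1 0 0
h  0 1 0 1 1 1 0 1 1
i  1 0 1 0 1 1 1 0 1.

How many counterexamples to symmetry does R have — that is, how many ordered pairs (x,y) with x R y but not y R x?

Enumerating: (a,g), (a,h), (b,e), (b,f), (b,g), (c,h), (d,c), (d,e), (d,i), (e,a), (f,d), (g,c), … and 9 more.
Total: 21.

21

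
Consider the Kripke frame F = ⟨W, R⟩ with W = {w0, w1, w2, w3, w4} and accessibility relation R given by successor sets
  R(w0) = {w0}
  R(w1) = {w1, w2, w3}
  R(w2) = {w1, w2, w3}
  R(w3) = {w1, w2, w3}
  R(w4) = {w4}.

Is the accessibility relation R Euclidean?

Euclidean: yes — any two successors of a common world are R-related.

Yes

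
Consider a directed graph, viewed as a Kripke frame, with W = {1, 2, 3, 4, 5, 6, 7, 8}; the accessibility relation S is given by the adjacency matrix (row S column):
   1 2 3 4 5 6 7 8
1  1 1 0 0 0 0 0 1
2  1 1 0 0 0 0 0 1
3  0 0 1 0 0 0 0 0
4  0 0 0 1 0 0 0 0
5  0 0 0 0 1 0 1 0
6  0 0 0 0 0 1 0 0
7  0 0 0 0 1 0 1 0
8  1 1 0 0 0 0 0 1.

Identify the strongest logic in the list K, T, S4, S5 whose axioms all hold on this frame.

Reflexive (axiom T): yes — every world is S-related to itself.
Transitive (axiom 4): yes — every two-step S-path is closed by a direct edge.
Euclidean (axiom 5): yes — any two successors of a common world are S-related.
So F validates K, T, S4, S5. The strongest is S5.

S5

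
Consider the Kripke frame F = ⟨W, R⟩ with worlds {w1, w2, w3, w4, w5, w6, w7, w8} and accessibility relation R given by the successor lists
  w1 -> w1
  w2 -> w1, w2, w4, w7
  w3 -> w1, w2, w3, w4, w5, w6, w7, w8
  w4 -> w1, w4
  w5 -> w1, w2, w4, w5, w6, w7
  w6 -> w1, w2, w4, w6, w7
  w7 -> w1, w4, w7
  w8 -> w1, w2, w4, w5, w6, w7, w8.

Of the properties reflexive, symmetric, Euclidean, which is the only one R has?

Reflexive: yes — every world is R-related to itself.
Symmetric: no — w2 R w1 but not w1 R w2.
Euclidean: no — w2 R w1 and w2 R w4, but not w1 R w4.
Only reflexive holds.

reflexive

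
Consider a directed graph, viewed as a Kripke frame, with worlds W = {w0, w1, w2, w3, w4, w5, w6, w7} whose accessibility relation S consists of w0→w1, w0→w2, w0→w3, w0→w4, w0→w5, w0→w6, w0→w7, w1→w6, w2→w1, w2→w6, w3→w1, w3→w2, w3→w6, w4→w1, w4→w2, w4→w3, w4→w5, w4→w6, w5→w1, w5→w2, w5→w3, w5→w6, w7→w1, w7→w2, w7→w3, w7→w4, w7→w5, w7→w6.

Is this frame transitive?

Yes

Transitive: yes — every two-step S-path is closed by a direct edge.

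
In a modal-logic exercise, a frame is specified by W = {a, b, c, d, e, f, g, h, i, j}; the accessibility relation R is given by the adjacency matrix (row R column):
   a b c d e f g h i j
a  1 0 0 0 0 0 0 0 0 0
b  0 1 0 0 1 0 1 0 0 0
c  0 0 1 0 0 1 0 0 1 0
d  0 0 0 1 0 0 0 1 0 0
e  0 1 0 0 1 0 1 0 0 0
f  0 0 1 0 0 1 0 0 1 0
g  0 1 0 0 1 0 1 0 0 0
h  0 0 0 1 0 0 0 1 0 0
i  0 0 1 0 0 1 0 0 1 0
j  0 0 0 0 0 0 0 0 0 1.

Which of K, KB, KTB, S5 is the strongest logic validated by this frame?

S5

Symmetric (axiom B): yes — every pair in R has its reverse in R.
Reflexive (axiom T): yes — every world is R-related to itself.
Euclidean (axiom 5): yes — any two successors of a common world are R-related.
So F validates K, KB, KTB, S5. The strongest is S5.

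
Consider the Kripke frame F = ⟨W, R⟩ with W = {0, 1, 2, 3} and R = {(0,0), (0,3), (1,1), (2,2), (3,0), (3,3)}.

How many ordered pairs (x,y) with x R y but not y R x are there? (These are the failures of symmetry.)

R is symmetric; there are no such tuples.

0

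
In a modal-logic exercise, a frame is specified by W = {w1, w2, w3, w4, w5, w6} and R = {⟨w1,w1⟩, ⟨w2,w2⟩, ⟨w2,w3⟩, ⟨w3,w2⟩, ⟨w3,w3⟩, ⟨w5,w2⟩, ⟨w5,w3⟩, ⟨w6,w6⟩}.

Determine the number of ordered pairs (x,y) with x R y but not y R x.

2

Enumerating: (w5,w2), (w5,w3).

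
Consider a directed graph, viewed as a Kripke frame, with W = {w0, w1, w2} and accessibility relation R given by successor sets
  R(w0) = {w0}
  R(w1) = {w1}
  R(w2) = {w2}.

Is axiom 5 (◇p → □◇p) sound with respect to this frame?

By correspondence theory, 5 is valid on a frame iff R is Euclidean.
Euclidean: yes — any two successors of a common world are R-related.

Yes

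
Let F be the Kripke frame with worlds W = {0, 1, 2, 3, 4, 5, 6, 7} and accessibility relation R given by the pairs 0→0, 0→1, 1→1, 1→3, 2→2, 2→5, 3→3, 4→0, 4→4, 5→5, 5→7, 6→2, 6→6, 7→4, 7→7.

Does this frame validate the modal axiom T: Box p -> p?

Axiom T corresponds to the accessibility relation being reflexive.
Reflexive: yes — every world is R-related to itself.

Yes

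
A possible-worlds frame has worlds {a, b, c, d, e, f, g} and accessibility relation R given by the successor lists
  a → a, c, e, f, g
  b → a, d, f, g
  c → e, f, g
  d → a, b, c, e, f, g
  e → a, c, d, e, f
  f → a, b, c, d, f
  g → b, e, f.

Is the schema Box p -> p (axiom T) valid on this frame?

The schema T characterises exactly the reflexive frames.
Reflexive: no — b is not related to itself.

No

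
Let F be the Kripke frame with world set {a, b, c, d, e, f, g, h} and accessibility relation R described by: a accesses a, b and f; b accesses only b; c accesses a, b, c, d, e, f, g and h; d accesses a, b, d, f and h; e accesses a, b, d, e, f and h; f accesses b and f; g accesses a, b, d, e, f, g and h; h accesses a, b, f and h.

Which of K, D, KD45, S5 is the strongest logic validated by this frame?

Serial (axiom D): yes — every world has a successor (e.g. a R a).
Euclidean (axiom 5): no — a R b and a R f, but not b R f.
Transitive (axiom 4): yes — every two-step R-path is closed by a direct edge.
Reflexive (axiom T): yes — every world is R-related to itself.
So F validates K, D; KD45 would additionally require R to be Euclidean. The strongest is D.

D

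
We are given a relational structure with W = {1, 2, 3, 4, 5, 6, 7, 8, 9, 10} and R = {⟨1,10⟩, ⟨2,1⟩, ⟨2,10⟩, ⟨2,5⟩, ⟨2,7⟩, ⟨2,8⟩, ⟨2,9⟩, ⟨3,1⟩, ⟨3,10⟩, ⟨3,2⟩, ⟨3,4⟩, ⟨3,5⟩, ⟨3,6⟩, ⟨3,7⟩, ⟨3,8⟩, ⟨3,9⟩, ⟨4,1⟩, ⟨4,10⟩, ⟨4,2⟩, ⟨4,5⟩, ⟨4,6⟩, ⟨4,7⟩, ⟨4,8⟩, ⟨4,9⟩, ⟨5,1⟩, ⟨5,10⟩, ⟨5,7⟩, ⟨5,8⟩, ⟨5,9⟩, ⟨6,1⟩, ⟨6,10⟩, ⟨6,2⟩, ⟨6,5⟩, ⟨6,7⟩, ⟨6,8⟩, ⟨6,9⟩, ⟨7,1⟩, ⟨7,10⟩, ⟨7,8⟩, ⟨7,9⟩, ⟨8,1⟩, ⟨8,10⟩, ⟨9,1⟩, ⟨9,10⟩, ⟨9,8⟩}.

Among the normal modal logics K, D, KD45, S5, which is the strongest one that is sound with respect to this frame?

Serial (axiom D): no — 10 has no R-successor.
Euclidean (axiom 5): no — 2 R 1 and 2 R 5, but not 1 R 5.
Transitive (axiom 4): yes — every two-step R-path is closed by a direct edge.
Reflexive (axiom T): no — 1 is not related to itself.
So F validates K; D would additionally require R to be serial. The strongest is K.

K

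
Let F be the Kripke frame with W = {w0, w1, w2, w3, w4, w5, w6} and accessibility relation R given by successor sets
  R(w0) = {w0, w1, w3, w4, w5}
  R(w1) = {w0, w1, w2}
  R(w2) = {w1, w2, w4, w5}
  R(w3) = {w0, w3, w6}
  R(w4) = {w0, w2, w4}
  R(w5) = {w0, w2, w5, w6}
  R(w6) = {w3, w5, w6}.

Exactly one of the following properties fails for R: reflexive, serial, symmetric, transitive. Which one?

transitive

Reflexive: yes — every world is R-related to itself.
Serial: yes — every world has a successor (e.g. w0 R w0).
Symmetric: yes — every pair in R has its reverse in R.
Transitive: no — w0 R w1 and w1 R w2, but not w0 R w2.
Only transitive fails.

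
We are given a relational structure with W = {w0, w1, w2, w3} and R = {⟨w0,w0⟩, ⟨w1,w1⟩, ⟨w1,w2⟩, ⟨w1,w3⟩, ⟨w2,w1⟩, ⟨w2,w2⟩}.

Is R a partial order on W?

Reflexive: no — w3 is not related to itself.
Transitive: no — w2 R w1 and w1 R w3, but not w2 R w3.
Antisymmetric: no — w1 R w2 and w2 R w1 with w1 ≠ w2.
So R is not a partial order.

No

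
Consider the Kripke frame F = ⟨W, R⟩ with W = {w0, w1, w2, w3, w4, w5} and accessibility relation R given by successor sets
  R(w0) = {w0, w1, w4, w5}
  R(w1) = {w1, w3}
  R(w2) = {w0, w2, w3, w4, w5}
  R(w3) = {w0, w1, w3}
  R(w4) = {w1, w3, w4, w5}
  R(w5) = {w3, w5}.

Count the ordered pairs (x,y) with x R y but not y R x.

Enumerating: (w0,w1), (w0,w4), (w0,w5), (w2,w0), (w2,w3), (w2,w4), (w2,w5), (w3,w0), (w4,w1), (w4,w3), (w4,w5), (w5,w3).

12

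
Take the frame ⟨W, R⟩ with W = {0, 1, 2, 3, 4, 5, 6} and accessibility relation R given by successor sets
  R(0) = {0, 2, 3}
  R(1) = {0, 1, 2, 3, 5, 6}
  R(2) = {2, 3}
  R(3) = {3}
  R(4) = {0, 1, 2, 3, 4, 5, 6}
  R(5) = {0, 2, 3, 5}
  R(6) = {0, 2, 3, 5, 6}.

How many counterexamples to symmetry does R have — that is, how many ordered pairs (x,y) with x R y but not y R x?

Enumerating: (0,2), (0,3), (1,0), (1,2), (1,3), (1,5), (1,6), (2,3), (4,0), (4,1), (4,2), (4,3), … and 9 more.
Total: 21.

21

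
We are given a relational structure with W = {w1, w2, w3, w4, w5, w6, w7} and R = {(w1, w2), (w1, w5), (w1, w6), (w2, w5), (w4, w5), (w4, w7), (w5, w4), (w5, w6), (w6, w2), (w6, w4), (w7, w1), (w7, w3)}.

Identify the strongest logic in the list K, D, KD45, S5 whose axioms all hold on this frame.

Serial (axiom D): no — w3 has no R-successor.
Euclidean (axiom 5): no — w1 R w2 and w1 R w6, but not w2 R w6.
Transitive (axiom 4): no — w1 R w5 and w5 R w4, but not w1 R w4.
Reflexive (axiom T): no — w1 is not related to itself.
So F validates K; D would additionally require R to be serial. The strongest is K.

K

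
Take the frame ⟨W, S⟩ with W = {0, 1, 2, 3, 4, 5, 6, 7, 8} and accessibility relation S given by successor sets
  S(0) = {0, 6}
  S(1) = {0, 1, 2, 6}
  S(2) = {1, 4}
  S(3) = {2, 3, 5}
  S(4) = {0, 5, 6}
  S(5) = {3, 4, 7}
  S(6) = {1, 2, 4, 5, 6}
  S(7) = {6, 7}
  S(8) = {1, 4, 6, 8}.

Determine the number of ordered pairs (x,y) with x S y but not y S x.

Enumerating: (0,6), (1,0), (2,4), (3,2), (4,0), (5,7), (6,2), (6,5), (7,6), (8,1), (8,4), (8,6).

12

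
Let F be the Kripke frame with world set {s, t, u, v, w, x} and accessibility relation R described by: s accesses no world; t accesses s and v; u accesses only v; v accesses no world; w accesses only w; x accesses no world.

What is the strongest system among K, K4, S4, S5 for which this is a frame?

K4

Transitive (axiom 4): yes — every two-step R-path is closed by a direct edge.
Reflexive (axiom T): no — s is not related to itself.
Euclidean (axiom 5): no — t R s and t R v, but not s R v.
So F validates K, K4; S4 would additionally require R to be reflexive. The strongest is K4.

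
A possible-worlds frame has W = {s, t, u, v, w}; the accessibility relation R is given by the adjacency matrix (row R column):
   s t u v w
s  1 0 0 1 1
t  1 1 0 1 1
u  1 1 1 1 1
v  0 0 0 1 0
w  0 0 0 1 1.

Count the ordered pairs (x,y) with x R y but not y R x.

10

Enumerating: (s,v), (s,w), (t,s), (t,v), (t,w), (u,s), (u,t), (u,v), (u,w), (w,v).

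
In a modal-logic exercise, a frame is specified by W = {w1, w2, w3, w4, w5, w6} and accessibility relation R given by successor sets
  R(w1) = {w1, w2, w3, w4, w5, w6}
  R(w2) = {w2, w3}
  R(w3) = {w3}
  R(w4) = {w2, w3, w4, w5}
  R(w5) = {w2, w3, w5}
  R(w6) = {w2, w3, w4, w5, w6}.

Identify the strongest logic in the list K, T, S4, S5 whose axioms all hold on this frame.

Reflexive (axiom T): yes — every world is R-related to itself.
Transitive (axiom 4): yes — every two-step R-path is closed by a direct edge.
Euclidean (axiom 5): no — w1 R w2 and w1 R w4, but not w2 R w4.
So F validates K, T, S4; S5 would additionally require R to be Euclidean. The strongest is S4.

S4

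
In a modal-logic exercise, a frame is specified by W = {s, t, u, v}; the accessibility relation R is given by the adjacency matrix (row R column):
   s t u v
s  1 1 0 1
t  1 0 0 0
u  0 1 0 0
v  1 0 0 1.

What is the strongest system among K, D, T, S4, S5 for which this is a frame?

D

Serial (axiom D): yes — every world has a successor (e.g. s R s).
Reflexive (axiom T): no — t is not related to itself.
Transitive (axiom 4): no — t R s and s R v, but not t R v.
Euclidean (axiom 5): no — s R t and s R v, but not t R v.
So F validates K, D; T would additionally require R to be reflexive. The strongest is D.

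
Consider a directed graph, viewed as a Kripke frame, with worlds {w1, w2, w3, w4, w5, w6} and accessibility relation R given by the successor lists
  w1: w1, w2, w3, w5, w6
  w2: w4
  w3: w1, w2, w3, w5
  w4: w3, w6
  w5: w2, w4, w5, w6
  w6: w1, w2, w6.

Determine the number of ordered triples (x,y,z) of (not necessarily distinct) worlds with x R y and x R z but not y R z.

30

Enumerating: (w1,w2,w1), (w1,w2,w2), (w1,w2,w3), (w1,w2,w5), (w1,w2,w6), (w1,w3,w6), (w1,w5,w1), (w1,w5,w3), (w1,w6,w3), (w1,w6,w5), (w2,w4,w4), (w3,w2,w1), … and 18 more.
Total: 30.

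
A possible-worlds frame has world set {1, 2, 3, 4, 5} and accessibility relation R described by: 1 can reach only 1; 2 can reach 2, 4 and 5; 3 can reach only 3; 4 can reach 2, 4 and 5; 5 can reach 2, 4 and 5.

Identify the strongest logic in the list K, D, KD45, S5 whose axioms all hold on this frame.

Serial (axiom D): yes — every world has a successor (e.g. 1 R 1).
Euclidean (axiom 5): yes — any two successors of a common world are R-related.
Transitive (axiom 4): yes — every two-step R-path is closed by a direct edge.
Reflexive (axiom T): yes — every world is R-related to itself.
So F validates K, D, KD45, S5. The strongest is S5.

S5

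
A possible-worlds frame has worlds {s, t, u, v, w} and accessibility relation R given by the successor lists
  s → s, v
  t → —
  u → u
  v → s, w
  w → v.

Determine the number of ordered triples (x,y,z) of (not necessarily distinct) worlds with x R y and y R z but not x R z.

Enumerating: (s,v,w), (v,s,v), (v,w,v), (w,v,s), (w,v,w).

5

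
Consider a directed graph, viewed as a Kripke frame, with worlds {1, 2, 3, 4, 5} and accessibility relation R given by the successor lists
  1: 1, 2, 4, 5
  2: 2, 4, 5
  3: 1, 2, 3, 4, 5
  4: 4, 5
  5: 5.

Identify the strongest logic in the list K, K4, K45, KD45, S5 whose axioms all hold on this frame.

Transitive (axiom 4): yes — every two-step R-path is closed by a direct edge.
Euclidean (axiom 5): no — 1 R 4 and 1 R 2, but not 4 R 2.
Serial (axiom D): yes — every world has a successor (e.g. 1 R 1).
Reflexive (axiom T): yes — every world is R-related to itself.
So F validates K, K4; K45 would additionally require R to be Euclidean. The strongest is K4.

K4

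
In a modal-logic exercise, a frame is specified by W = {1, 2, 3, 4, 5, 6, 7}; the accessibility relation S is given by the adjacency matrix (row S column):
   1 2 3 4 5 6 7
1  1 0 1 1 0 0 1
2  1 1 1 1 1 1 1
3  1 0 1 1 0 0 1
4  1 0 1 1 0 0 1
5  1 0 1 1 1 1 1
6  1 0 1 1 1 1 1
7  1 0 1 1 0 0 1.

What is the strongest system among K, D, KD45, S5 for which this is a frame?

Serial (axiom D): yes — every world has a successor (e.g. 1 S 1).
Euclidean (axiom 5): no — 2 S 1 and 2 S 5, but not 1 S 5.
Transitive (axiom 4): yes — every two-step S-path is closed by a direct edge.
Reflexive (axiom T): yes — every world is S-related to itself.
So F validates K, D; KD45 would additionally require S to be Euclidean. The strongest is D.

D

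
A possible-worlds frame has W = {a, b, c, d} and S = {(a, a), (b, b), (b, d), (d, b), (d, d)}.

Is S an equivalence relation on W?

No

Reflexive: no — c is not related to itself.
Symmetric: yes — every pair in S has its reverse in S.
Transitive: yes — every two-step S-path is closed by a direct edge.
So S is not an equivalence relation.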